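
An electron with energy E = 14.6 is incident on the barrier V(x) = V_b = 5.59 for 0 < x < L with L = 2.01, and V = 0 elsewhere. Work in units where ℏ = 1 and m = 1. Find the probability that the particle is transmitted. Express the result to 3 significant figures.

E > V_b: inside the barrier k₂ = √(2m(E − V_b))/ℏ = 4.245, k₂L = 8.532.
Matching at both interfaces gives T⁻¹ = 1 + V_b² sin²(k₂L) / [4E(E − V_b)] = 1.036, hence T = 0.965.

T = 0.965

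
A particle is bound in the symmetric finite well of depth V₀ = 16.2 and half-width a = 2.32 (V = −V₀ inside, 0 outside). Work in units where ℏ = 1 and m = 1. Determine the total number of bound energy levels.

Define the well-strength parameter z₀ = (a/ℏ)√(2mV₀) = 2.32 × √(2·1·16.2) = 13.21.
The even/odd transcendental equations gain one root per π/2 in z₀, giving N = 1 + ⌊2z₀/π⌋ = 1 + ⌊8.407⌋ = 9.

N = 9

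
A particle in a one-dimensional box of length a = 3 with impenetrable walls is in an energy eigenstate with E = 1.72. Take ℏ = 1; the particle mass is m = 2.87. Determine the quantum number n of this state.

n = 3

From E_n = n²π²ℏ²/(2ma²) invert to n = √(2ma²E)/(πℏ).
n = (3/π) × √(2 × 2.87 × 1.72) = 3.000 → n = 3.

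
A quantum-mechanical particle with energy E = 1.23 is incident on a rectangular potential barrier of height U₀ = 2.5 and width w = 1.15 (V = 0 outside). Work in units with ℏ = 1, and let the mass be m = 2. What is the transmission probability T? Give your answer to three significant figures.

T = 0.0222

E < U₀: inside the barrier ψ ∝ e^{±κx} with κ = √(2m(U₀ − E))/ℏ = 2.254.
κw = 2.592, sinh(κw) = 6.641.
The exact tunnelling result is T⁻¹ = 1 + U₀² sinh²(κw) / [4E(U₀ − E)] = 45.11, so T = 0.0222.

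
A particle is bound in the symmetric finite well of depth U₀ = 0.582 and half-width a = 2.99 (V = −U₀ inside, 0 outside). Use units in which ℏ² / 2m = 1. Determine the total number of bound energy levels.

Define the well-strength parameter z₀ = (a/ℏ)√(2mU₀) = 2.99 × √(2·0.5·0.582) = 2.281.
A new bound state (alternating even/odd) appears each time z₀ passes a multiple of π/2, so N = ⌊2z₀/π⌋ + 1 = ⌊1.452⌋ + 1 = 2.

N = 2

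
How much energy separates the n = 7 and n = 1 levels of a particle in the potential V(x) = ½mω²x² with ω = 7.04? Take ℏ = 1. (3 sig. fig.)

E_n = ℏω(n + ½), so ΔE = (7 − 1) ℏω = 6 × 7.04 = 42.24.

ΔE = 42.2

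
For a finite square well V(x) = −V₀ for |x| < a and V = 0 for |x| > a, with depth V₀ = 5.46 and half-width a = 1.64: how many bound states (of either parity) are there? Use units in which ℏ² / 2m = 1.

The dimensionless depth is z₀ = a√(2mV₀)/ℏ = 1.64 × √(5.460) = 3.832.
The even/odd transcendental equations gain one root per π/2 in z₀, giving N = 1 + ⌊2z₀/π⌋ = 1 + ⌊2.440⌋ = 3.

N = 3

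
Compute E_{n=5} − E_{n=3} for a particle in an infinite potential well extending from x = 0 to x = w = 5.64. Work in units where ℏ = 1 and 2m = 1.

ΔE = 4.96

E_n = n²π²ℏ²/(2mw²), so ΔE = (5² − 3²) π²ℏ²/(2mw²).
ΔE = 16 × π² / (2 × 0.5 × 5.64²) = 4.964.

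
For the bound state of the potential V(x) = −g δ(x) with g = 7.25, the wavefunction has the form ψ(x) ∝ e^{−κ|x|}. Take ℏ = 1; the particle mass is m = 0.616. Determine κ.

Integrate −(ℏ²/2m)ψ'' − gδ(x)ψ = Eψ from −ε to +ε: the ψ'' term gives ψ'(0⁺) − ψ'(0⁻) and the δ term gives −(2mg/ℏ²)ψ(0).
With ψ ∝ e^{−κ|x|} this yields −2κ = −2mg/ℏ², so κ = mg/ℏ² = 4.466.

κ = 4.47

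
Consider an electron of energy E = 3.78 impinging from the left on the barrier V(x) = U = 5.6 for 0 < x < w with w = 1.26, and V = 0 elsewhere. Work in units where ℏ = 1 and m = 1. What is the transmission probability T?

T = 0.0283

Since E < U the interior solution is evanescent with decay constant κ = √(2m(U − E))/ℏ = 1.908.
κw = 2.404, sinh(κw) = 5.488.
Matching ψ, ψ′ at both faces gives T = [1 + U² sinh²(κw) / (4E(U − E))]⁻¹ = 1/35.32 = 0.0283.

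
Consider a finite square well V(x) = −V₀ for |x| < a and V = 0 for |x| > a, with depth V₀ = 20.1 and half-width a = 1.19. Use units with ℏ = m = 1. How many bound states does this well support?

Define the well-strength parameter z₀ = (a/ℏ)√(2mV₀) = 1.19 × √(2·1·20.1) = 7.545.
The even/odd transcendental equations gain one root per π/2 in z₀, giving N = 1 + ⌊2z₀/π⌋ = 1 + ⌊4.803⌋ = 5.

N = 5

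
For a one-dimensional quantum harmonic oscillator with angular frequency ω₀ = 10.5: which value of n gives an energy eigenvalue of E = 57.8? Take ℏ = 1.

n = 5

Invert E_n = (n + ½)ℏω₀: n = E/ℏω₀ − ½ = 5.005, so n = 5.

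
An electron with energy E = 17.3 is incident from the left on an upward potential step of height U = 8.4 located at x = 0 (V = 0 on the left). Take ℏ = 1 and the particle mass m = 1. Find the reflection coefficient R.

On each side the TISE gives plane waves with k = √(2m(E − V))/ℏ: k₁ = √(2·1·17.3) = 5.882, k₂ = √(2·1·8.9) = 4.219.
Matching ψ and ψ′ at x = 0 gives r = (k₁ − k₂)/(k₁ + k₂), so R = r² = 0.02711 and T = 1 − R = 0.9729.

R = 0.0271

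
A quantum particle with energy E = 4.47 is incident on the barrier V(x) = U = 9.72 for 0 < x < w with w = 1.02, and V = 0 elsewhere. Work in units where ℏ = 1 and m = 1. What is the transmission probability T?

E < U: inside the barrier ψ ∝ e^{±κx} with κ = √(2m(U − E))/ℏ = 3.240.
κw = 3.305, sinh(κw) = 13.61.
Matching ψ, ψ′ at both faces gives T = [1 + U² sinh²(κw) / (4E(U − E))]⁻¹ = 1/187.4 = 0.00534.

T = 0.00534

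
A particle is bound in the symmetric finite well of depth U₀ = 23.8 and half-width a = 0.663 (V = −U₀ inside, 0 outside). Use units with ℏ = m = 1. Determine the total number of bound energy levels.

Define the well-strength parameter z₀ = (a/ℏ)√(2mU₀) = 0.663 × √(2·1·23.8) = 4.574.
The even/odd transcendental equations gain one root per π/2 in z₀, giving N = 1 + ⌊2z₀/π⌋ = 1 + ⌊2.912⌋ = 3.

N = 3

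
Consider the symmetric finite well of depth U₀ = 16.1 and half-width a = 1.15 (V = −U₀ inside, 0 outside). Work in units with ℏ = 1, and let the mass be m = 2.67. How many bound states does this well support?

N = 7

The dimensionless depth is z₀ = a√(2mU₀)/ℏ = 1.15 × √(85.97) = 10.66.
The even/odd transcendental equations gain one root per π/2 in z₀, giving N = 1 + ⌊2z₀/π⌋ = 1 + ⌊6.788⌋ = 7.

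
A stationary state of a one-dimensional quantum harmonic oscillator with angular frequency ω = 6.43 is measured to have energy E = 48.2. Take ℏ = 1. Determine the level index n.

n = 7

E_n = ℏω(n + ½) ⇒ n = E/(ℏω) − ½ = 48.2/6.43 − 0.5 = 6.996 → n = 7.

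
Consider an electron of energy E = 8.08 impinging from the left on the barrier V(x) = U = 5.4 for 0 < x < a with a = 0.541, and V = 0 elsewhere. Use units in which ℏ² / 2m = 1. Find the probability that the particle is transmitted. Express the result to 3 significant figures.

Above the barrier the interior wavenumber is k₂ = √(2m(E − U))/ℏ = 1.637, giving phase k₂a = 0.8857.
T = [1 + U² sin²(k₂a) / (4E(E − U))]⁻¹ = 1/1.202 = 0.832.

T = 0.832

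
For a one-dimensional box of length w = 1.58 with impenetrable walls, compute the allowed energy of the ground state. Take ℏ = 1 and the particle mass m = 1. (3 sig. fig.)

The infinite-well eigenfunctions ψ_n = √(2/w) sin(nπx/w) vanish at both walls, giving E_n = n²π²ℏ²/(2mw²).
E_1 = 1² × π² / (2 × 1 × 1.58²) = 1.977.

E = 1.98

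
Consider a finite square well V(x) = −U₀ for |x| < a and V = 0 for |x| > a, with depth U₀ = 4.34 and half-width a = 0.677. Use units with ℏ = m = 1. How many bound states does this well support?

The dimensionless depth is z₀ = a√(2mU₀)/ℏ = 0.677 × √(8.680) = 1.995.
A new bound state (alternating even/odd) appears each time z₀ passes a multiple of π/2, so N = ⌊2z₀/π⌋ + 1 = ⌊1.270⌋ + 1 = 2.

N = 2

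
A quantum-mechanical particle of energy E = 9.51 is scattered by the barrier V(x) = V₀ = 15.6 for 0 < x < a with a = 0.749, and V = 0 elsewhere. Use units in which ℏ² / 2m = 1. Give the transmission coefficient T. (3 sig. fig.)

E < V₀: inside the barrier ψ ∝ e^{±κx} with κ = √(2m(V₀ − E))/ℏ = 2.468.
κa = 1.848, sinh(κa) = 3.096.
The exact tunnelling result is T⁻¹ = 1 + V₀² sinh²(κa) / [4E(V₀ − E)] = 11.07, so T = 0.0903.

T = 0.0903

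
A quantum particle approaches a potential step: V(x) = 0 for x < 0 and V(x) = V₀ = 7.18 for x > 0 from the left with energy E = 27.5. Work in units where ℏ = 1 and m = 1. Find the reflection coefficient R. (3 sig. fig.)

R = 0.00570

On each side the TISE gives plane waves with k = √(2m(E − V))/ℏ: k₁ = √(2·1·27.5) = 7.416, k₂ = √(2·1·20.32) = 6.375.
Matching ψ and ψ′ at x = 0 gives r = (k₁ − k₂)/(k₁ + k₂), so R = r² = 0.005700 and T = 1 − R = 0.9943.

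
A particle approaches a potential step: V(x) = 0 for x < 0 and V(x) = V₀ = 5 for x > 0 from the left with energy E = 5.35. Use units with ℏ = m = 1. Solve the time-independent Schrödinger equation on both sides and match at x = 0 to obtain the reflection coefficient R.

R = 0.351

On each side the TISE gives plane waves with k = √(2m(E − V))/ℏ: k₁ = √(2·1·5.35) = 3.271, k₂ = √(2·1·0.35) = 0.8367.
Matching ψ and ψ′ at x = 0 gives r = (k₁ − k₂)/(k₁ + k₂), so R = r² = 0.3512 and T = 1 − R = 0.6488.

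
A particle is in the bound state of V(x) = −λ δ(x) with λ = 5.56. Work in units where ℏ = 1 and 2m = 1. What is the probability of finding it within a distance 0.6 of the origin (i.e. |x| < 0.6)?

The normalised bound state is ψ = √κ e^{−κ|x|} with κ = mλ/ℏ² = 2.780.
P(|x| < d) = ∫_{−d}^{d} κ e^{−2κ|x|} dx = 1 − e^{−2κd} = 1 − e^{−3.336} = 0.9644.

P = 0.964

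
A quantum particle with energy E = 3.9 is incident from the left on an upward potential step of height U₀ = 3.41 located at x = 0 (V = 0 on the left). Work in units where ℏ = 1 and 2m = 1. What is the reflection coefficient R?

R = 0.227

On each side the TISE gives plane waves with k = √(2m(E − V))/ℏ: k₁ = √(2·½·3.9) = 1.975, k₂ = √(2·½·0.49) = 0.7000.
Continuity of ψ and ψ′ at the step yields the reflection amplitude r = (k₁ − k₂)/(k₁ + k₂) = 0.4766; thus R = |r|² = 0.2272, T = 0.7728.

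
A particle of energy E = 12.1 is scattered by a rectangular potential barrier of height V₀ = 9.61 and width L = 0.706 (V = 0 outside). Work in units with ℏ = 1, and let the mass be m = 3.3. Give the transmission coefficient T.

T = 0.945

E > V₀: inside the barrier k₂ = √(2m(E − V₀))/ℏ = 4.054, k₂L = 2.862.
Matching at both interfaces gives T⁻¹ = 1 + V₀² sin²(k₂L) / [4E(E − V₀)] = 1.058, hence T = 0.945.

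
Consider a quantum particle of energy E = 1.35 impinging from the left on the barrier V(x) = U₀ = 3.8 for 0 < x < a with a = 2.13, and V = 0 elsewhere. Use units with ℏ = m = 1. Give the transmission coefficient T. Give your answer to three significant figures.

T = 0.000294

E < U₀: inside the barrier ψ ∝ e^{±κx} with κ = √(2m(U₀ − E))/ℏ = 2.214.
κa = 4.715, sinh(κa) = 55.80.
Matching ψ, ψ′ at both faces gives T = [1 + U₀² sinh²(κa) / (4E(U₀ − E))]⁻¹ = 1/3399 = 0.000294.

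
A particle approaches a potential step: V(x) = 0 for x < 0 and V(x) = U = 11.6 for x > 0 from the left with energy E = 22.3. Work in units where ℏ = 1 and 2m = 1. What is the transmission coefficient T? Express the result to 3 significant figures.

T = 0.967

On each side the TISE gives plane waves with k = √(2m(E − V))/ℏ: k₁ = √(2·½·22.3) = 4.722, k₂ = √(2·½·10.7) = 3.271.
Continuity of ψ and ψ′ at the step yields the reflection amplitude r = (k₁ − k₂)/(k₁ + k₂) = 0.1816; thus R = |r|² = 0.03296, T = 0.9670.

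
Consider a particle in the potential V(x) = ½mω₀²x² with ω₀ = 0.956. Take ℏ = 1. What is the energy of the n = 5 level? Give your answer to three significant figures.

E = 5.26

The oscillator eigenvalues are E_n = ℏω₀(n + ½), so E_5 = 0.956 × 5.5 = 5.258.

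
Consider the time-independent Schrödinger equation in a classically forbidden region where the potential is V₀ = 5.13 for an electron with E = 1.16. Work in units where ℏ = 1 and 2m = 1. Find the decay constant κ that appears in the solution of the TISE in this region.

Since E < V₀ the TISE in this region is ψ'' = κ²ψ with κ = √(2m(V₀ − E))/ℏ.
κ = √(2 × 0.5 × 3.97) = 1.992.

κ = 1.99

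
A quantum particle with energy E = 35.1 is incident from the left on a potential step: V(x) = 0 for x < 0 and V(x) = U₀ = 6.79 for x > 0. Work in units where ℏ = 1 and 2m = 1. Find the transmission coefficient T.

T = 0.997

The wavenumbers are k₁ = √(2mE)/ℏ = 5.925 on the left and k₂ = √(2m(E − U₀))/ℏ = 5.321 on the right.
Matching ψ and ψ′ at x = 0 gives r = (k₁ − k₂)/(k₁ + k₂), so R = r² = 0.002883 and T = 1 − R = 0.9971.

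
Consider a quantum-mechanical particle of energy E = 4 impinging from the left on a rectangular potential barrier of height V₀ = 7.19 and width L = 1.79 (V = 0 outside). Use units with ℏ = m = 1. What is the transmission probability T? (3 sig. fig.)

Since E < V₀ the interior solution is evanescent with decay constant κ = √(2m(V₀ − E))/ℏ = 2.526.
κL = 4.521, sinh(κL) = 45.97.
Matching ψ, ψ′ at both faces gives T = [1 + V₀² sinh²(κL) / (4E(V₀ − E))]⁻¹ = 1/2142 = 0.000467.

T = 0.000467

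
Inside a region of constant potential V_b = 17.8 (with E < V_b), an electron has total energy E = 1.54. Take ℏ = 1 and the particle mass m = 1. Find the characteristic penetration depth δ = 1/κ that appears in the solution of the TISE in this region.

δ = 0.175

Since E < V_b the TISE in this region is ψ'' = κ²ψ with κ = √(2m(V_b − E))/ℏ.
κ = √(2 × 1 × 16.26) = 5.703. The penetration depth is δ = 1/κ = 0.175.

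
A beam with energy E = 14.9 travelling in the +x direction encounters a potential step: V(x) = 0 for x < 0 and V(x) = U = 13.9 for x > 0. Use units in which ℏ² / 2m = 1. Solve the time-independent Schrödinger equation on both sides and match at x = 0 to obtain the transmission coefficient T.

T = 0.654

The wavenumbers are k₁ = √(2mE)/ℏ = 3.860 on the left and k₂ = √(2m(E − U))/ℏ = 1.000 on the right.
Continuity of ψ and ψ′ at the step yields the reflection amplitude r = (k₁ − k₂)/(k₁ + k₂) = 0.5885; thus R = |r|² = 0.3463, T = 0.6537.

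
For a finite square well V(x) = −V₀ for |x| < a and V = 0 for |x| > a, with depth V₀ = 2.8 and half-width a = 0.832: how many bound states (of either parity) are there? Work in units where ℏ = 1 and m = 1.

The dimensionless depth is z₀ = a√(2mV₀)/ℏ = 0.832 × √(5.600) = 1.969.
A new bound state (alternating even/odd) appears each time z₀ passes a multiple of π/2, so N = ⌊2z₀/π⌋ + 1 = ⌊1.253⌋ + 1 = 2.

N = 2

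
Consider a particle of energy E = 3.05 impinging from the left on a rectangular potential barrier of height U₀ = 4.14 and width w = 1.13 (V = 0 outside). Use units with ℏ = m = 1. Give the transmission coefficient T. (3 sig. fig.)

T = 0.106

Since E < U₀ the interior solution is evanescent with decay constant κ = √(2m(U₀ − E))/ℏ = 1.476.
κw = 1.668, sinh(κw) = 2.558.
Matching ψ, ψ′ at both faces gives T = [1 + U₀² sinh²(κw) / (4E(U₀ − E))]⁻¹ = 1/9.431 = 0.106.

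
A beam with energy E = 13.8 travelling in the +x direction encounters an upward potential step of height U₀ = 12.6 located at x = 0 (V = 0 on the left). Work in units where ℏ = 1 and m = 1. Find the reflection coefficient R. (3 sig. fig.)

R = 0.297

The wavenumbers are k₁ = √(2mE)/ℏ = 5.254 on the left and k₂ = √(2m(E − U₀))/ℏ = 1.549 on the right.
Matching ψ and ψ′ at x = 0 gives r = (k₁ − k₂)/(k₁ + k₂), so R = r² = 0.2965 and T = 1 − R = 0.7035.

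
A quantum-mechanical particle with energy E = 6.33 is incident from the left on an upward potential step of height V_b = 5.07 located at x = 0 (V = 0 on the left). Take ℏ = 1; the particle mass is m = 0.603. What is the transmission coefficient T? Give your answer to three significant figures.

T = 0.853

On each side the TISE gives plane waves with k = √(2m(E − V))/ℏ: k₁ = √(2·0.603·6.33) = 2.763, k₂ = √(2·0.603·1.26) = 1.233.
Matching ψ and ψ′ at x = 0 gives r = (k₁ − k₂)/(k₁ + k₂), so R = r² = 0.1467 and T = 1 − R = 0.8533.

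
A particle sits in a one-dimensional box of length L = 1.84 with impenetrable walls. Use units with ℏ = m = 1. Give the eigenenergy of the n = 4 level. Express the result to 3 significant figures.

E = 23.3

The infinite-well eigenfunctions ψ_n = √(2/L) sin(nπx/L) vanish at both walls, giving E_n = n²π²ℏ²/(2mL²).
E_4 = 4² × π² / (2 × 1 × 1.84²) = 23.32.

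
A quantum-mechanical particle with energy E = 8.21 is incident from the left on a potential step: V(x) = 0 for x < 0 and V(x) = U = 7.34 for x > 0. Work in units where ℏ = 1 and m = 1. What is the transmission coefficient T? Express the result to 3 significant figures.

T = 0.741

On each side the TISE gives plane waves with k = √(2m(E − V))/ℏ: k₁ = √(2·1·8.21) = 4.052, k₂ = √(2·1·0.87) = 1.319.
Matching ψ and ψ′ at x = 0 gives r = (k₁ − k₂)/(k₁ + k₂), so R = r² = 0.2589 and T = 1 − R = 0.7411.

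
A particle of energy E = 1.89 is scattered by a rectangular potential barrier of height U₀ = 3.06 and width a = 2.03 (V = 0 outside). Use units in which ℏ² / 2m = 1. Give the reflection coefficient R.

E < U₀: inside the barrier ψ ∝ e^{±κx} with κ = √(2m(U₀ − E))/ℏ = 1.082.
κa = 2.196, sinh(κa) = 4.438.
The exact tunnelling result is T⁻¹ = 1 + U₀² sinh²(κa) / [4E(U₀ − E)] = 21.85, so T = 0.0458.
R = 1 − T = 0.954.

R = 0.954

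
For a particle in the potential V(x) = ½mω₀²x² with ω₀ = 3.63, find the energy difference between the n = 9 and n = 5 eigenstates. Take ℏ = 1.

E_n = ℏω₀(n + ½), so ΔE = (9 − 5) ℏω₀ = 4 × 3.63 = 14.52.

ΔE = 14.5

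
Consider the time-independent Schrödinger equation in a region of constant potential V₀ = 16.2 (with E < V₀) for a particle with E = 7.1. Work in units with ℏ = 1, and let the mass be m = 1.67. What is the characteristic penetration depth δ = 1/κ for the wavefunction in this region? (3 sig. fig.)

Since E < V₀ the TISE in this region is ψ'' = κ²ψ with κ = √(2m(V₀ − E))/ℏ.
κ = √(2 × 1.67 × 9.1) = 5.513. The penetration depth is δ = 1/κ = 0.181.

δ = 0.181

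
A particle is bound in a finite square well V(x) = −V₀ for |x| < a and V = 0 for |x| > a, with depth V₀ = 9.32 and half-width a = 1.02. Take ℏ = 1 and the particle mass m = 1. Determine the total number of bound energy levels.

Define the well-strength parameter z₀ = (a/ℏ)√(2mV₀) = 1.02 × √(2·1·9.32) = 4.404.
The even/odd transcendental equations gain one root per π/2 in z₀, giving N = 1 + ⌊2z₀/π⌋ = 1 + ⌊2.804⌋ = 3.

N = 3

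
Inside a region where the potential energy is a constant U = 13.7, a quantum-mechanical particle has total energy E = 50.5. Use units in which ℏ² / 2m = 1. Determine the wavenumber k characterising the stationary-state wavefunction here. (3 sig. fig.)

With E > U the solution is oscillatory, ψ ∝ e^{±ikx} with k = √(2m(E − U))/ℏ.
k = √(2 × 0.5 × 36.8) = 6.066.

k = 6.07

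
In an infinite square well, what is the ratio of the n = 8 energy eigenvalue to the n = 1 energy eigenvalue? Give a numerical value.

64

Since E_n ∝ n², the ratio is (8/1)² = 64.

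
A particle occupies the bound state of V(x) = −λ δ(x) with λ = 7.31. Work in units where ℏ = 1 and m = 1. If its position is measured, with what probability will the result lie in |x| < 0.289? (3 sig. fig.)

P = 0.985

The normalised bound state is ψ = √κ e^{−κ|x|} with κ = mλ/ℏ² = 7.310.
P(|x| < d) = ∫_{−d}^{d} κ e^{−2κ|x|} dx = 1 − e^{−2κd} = 1 − e^{−4.225} = 0.9854.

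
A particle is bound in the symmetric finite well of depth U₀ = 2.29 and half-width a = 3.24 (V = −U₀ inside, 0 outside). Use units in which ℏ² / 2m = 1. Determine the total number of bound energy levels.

N = 4

The dimensionless depth is z₀ = a√(2mU₀)/ℏ = 3.24 × √(2.290) = 4.903.
The even/odd transcendental equations gain one root per π/2 in z₀, giving N = 1 + ⌊2z₀/π⌋ = 1 + ⌊3.121⌋ = 4.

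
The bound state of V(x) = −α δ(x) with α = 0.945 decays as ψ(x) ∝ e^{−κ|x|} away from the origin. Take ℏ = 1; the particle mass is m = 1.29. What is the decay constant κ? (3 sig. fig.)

Integrate −(ℏ²/2m)ψ'' − αδ(x)ψ = Eψ from −ε to +ε: the ψ'' term gives ψ'(0⁺) − ψ'(0⁻) and the δ term gives −(2mα/ℏ²)ψ(0).
With ψ ∝ e^{−κ|x|} this yields −2κ = −2mα/ℏ², so κ = mα/ℏ² = 1.219.

κ = 1.22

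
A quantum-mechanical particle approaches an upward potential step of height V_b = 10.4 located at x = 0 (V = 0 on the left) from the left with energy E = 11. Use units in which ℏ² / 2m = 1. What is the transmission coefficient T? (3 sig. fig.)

On each side the TISE gives plane waves with k = √(2m(E − V))/ℏ: k₁ = √(2·½·11) = 3.317, k₂ = √(2·½·0.6) = 0.7746.
Matching ψ and ψ′ at x = 0 gives r = (k₁ − k₂)/(k₁ + k₂), so R = r² = 0.3861 and T = 1 − R = 0.6139.

T = 0.614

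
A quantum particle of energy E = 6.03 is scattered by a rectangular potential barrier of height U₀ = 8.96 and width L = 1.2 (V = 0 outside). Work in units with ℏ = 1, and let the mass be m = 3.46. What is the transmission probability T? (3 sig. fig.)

E < U₀: inside the barrier ψ ∝ e^{±κx} with κ = √(2m(U₀ − E))/ℏ = 4.503.
κL = 5.403, sinh(κL) = 111.1.
The exact tunnelling result is T⁻¹ = 1 + U₀² sinh²(κL) / [4E(U₀ − E)] = 14020, so T = 0.0000713.

T = 0.0000713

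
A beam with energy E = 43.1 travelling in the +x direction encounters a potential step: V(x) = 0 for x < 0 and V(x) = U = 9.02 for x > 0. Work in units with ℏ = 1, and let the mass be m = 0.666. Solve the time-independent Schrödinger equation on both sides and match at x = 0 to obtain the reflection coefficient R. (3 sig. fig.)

The wavenumbers are k₁ = √(2mE)/ℏ = 7.577 on the left and k₂ = √(2m(E − U))/ℏ = 6.738 on the right.
Continuity of ψ and ψ′ at the step yields the reflection amplitude r = (k₁ − k₂)/(k₁ + k₂) = 0.05864; thus R = |r|² = 0.003438, T = 0.9966.

R = 0.00344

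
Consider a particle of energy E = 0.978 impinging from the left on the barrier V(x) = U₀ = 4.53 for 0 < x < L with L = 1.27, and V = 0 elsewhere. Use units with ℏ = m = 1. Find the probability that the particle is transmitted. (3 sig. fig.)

T = 0.00311

E < U₀: inside the barrier ψ ∝ e^{±κx} with κ = √(2m(U₀ − E))/ℏ = 2.665.
κL = 3.385, sinh(κL) = 14.74.
Matching ψ, ψ′ at both faces gives T = [1 + U₀² sinh²(κL) / (4E(U₀ − E))]⁻¹ = 1/321.9 = 0.00311.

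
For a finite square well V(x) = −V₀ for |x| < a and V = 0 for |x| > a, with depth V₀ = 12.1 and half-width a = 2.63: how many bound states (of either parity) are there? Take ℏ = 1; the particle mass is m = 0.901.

N = 8

The dimensionless depth is z₀ = a√(2mV₀)/ℏ = 2.63 × √(21.80) = 12.28.
A new bound state (alternating even/odd) appears each time z₀ passes a multiple of π/2, so N = ⌊2z₀/π⌋ + 1 = ⌊7.818⌋ + 1 = 8.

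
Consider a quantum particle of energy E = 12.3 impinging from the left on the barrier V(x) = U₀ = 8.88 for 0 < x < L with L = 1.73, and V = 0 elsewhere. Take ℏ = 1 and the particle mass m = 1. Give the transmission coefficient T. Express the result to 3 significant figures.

E > U₀: inside the barrier k₂ = √(2m(E − U₀))/ℏ = 2.615, k₂L = 4.525.
T = [1 + U₀² sin²(k₂L) / (4E(E − U₀))]⁻¹ = 1/1.452 = 0.689.

T = 0.689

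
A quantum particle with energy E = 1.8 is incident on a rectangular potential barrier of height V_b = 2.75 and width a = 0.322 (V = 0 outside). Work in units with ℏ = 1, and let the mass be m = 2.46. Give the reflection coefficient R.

Since E < V_b the interior solution is evanescent with decay constant κ = √(2m(V_b − E))/ℏ = 2.162.
κa = 0.6961, sinh(κa) = 0.7538.
Matching ψ, ψ′ at both faces gives T = [1 + V_b² sinh²(κa) / (4E(V_b − E))]⁻¹ = 1/1.628 = 0.614.
R = 1 − T = 0.386.

R = 0.386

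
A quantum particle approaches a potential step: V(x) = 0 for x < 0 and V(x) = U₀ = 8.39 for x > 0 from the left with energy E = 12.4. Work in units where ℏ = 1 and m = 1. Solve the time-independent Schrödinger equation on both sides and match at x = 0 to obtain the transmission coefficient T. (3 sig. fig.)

The wavenumbers are k₁ = √(2mE)/ℏ = 4.980 on the left and k₂ = √(2m(E − U₀))/ℏ = 2.832 on the right.
Continuity of ψ and ψ′ at the step yields the reflection amplitude r = (k₁ − k₂)/(k₁ + k₂) = 0.2750; thus R = |r|² = 0.07561, T = 0.9244.

T = 0.924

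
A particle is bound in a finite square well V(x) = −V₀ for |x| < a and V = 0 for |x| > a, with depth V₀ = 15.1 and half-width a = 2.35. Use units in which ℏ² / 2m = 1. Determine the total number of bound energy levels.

N = 6

The dimensionless depth is z₀ = a√(2mV₀)/ℏ = 2.35 × √(15.10) = 9.132.
A new bound state (alternating even/odd) appears each time z₀ passes a multiple of π/2, so N = ⌊2z₀/π⌋ + 1 = ⌊5.813⌋ + 1 = 6.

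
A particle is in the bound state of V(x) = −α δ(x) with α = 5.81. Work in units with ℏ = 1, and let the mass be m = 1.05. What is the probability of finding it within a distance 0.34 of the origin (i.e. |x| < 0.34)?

P = 0.984

The normalised bound state is ψ = √κ e^{−κ|x|} with κ = mα/ℏ² = 6.101.
P(|x| < d) = ∫_{−d}^{d} κ e^{−2κ|x|} dx = 1 − e^{−2κd} = 1 − e^{−4.148} = 0.9842.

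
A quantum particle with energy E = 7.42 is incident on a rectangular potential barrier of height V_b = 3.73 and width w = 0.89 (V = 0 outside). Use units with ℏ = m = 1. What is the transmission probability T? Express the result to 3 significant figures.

Above the barrier the interior wavenumber is k₂ = √(2m(E − V_b))/ℏ = 2.717, giving phase k₂w = 2.418.
Matching at both interfaces gives T⁻¹ = 1 + V_b² sin²(k₂w) / [4E(E − V_b)] = 1.056, hence T = 0.947.

T = 0.947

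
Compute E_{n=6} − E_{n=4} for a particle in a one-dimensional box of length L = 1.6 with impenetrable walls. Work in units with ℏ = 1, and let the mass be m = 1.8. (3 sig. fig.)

E_n = n²π²ℏ²/(2mL²), so ΔE = (6² − 4²) π²ℏ²/(2mL²).
ΔE = 20 × π² / (2 × 1.8 × 1.6²) = 21.42.

ΔE = 21.4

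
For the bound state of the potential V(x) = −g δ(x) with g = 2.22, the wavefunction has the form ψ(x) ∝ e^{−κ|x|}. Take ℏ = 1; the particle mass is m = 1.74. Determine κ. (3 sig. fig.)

κ = 3.86

Integrating the TISE across x = 0 gives the cusp condition ψ'(0⁺) − ψ'(0⁻) = −(2mg/ℏ²)ψ(0).
With ψ ∝ e^{−κ|x|} this yields −2κ = −2mg/ℏ², so κ = mg/ℏ² = 3.863.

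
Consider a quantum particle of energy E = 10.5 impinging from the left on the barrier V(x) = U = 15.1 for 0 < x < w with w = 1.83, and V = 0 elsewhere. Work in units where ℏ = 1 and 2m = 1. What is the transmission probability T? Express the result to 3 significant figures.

E < U: inside the barrier ψ ∝ e^{±κx} with κ = √(2m(U − E))/ℏ = 2.145.
κw = 3.925, sinh(κw) = 25.31.
The exact tunnelling result is T⁻¹ = 1 + U² sinh²(κw) / [4E(U − E)] = 757.3, so T = 0.00132.

T = 0.00132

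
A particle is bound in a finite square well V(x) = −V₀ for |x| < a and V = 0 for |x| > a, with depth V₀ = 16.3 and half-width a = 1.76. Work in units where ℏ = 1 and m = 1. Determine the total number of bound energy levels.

N = 7

Define the well-strength parameter z₀ = (a/ℏ)√(2mV₀) = 1.76 × √(2·1·16.3) = 10.05.
The even/odd transcendental equations gain one root per π/2 in z₀, giving N = 1 + ⌊2z₀/π⌋ = 1 + ⌊6.397⌋ = 7.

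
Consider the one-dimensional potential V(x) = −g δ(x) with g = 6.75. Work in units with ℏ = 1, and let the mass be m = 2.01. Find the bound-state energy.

E = -45.8

The bound state is ψ(x) = √κ e^{−κ|x|}. The derivative jump ψ'(0⁺) − ψ'(0⁻) = −(2mg/ℏ²)ψ(0) fixes κ = mg/ℏ² = 13.57.
Then E = −ℏ²κ²/(2m) = −mg²/(2ℏ²) = -45.79.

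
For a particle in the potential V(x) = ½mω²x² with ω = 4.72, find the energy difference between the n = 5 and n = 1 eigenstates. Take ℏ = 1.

ΔE = 18.9

E_n = ℏω(n + ½), so ΔE = (5 − 1) ℏω = 4 × 4.72 = 18.88.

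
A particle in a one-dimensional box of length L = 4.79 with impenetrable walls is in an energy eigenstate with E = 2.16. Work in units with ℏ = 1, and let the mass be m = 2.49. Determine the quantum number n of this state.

From E_n = n²π²ℏ²/(2mL²) invert to n = √(2mL²E)/(πℏ).
n = (4.79/π) × √(2 × 2.49 × 2.16) = 5.001 → n = 5.

n = 5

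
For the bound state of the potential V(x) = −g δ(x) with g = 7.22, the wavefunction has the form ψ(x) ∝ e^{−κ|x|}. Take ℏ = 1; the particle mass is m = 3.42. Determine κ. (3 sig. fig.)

κ = 24.7

Integrating the TISE across x = 0 gives the cusp condition ψ'(0⁺) − ψ'(0⁻) = −(2mg/ℏ²)ψ(0).
With ψ ∝ e^{−κ|x|} this yields −2κ = −2mg/ℏ², so κ = mg/ℏ² = 24.69.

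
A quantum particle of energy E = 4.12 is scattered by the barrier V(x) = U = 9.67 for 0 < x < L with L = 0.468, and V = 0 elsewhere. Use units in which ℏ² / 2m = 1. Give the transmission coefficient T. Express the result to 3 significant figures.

T = 0.353

E < U: inside the barrier ψ ∝ e^{±κx} with κ = √(2m(U − E))/ℏ = 2.356.
κL = 1.103, sinh(κL) = 1.340.
The exact tunnelling result is T⁻¹ = 1 + U² sinh²(κL) / [4E(U − E)] = 2.835, so T = 0.353.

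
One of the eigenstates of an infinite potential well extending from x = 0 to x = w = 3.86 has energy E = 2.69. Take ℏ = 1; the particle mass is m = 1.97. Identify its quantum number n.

For an infinite well E_n = n²π²ℏ²/(2mw²), so n = (w/πℏ)√(2mE).
n = (3.86/π) × √(2 × 1.97 × 2.69) = 4.000 → n = 4.

n = 4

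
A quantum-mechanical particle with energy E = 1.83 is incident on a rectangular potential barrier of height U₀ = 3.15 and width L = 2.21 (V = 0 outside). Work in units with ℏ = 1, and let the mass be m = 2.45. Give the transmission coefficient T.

T = 0.0000511

E < U₀: inside the barrier ψ ∝ e^{±κx} with κ = √(2m(U₀ − E))/ℏ = 2.543.
κL = 5.621, sinh(κL) = 138.0.
Matching ψ, ψ′ at both faces gives T = [1 + U₀² sinh²(κL) / (4E(U₀ − E))]⁻¹ = 1/19560 = 0.0000511.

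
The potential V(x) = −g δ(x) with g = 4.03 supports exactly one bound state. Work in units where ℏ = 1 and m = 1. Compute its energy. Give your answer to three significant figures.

The bound state is ψ(x) = √κ e^{−κ|x|}. The derivative jump ψ'(0⁺) − ψ'(0⁻) = −(2mg/ℏ²)ψ(0) fixes κ = mg/ℏ² = 4.030.
Then E = −ℏ²κ²/(2m) = −mg²/(2ℏ²) = -8.120.

E = -8.12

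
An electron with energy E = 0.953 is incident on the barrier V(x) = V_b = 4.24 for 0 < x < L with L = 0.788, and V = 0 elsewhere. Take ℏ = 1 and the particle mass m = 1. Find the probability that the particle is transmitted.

T = 0.0483

E < V_b: inside the barrier ψ ∝ e^{±κx} with κ = √(2m(V_b − E))/ℏ = 2.564.
κL = 2.020, sinh(κL) = 3.704.
The exact tunnelling result is T⁻¹ = 1 + V_b² sinh²(κL) / [4E(V_b − E)] = 20.69, so T = 0.0483.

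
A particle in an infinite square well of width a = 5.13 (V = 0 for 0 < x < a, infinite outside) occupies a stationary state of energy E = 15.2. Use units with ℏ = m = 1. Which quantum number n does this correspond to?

n = 9

For an infinite well E_n = n²π²ℏ²/(2ma²), so n = (a/πℏ)√(2mE).
n = (5.13/π) × √(2 × 1 × 15.2) = 9.003 → n = 9.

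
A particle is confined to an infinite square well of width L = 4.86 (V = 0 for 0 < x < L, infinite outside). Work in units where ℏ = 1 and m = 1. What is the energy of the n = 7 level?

E = 10.2

Requiring ψ(0) = ψ(L) = 0 quantises k = nπ/L, hence E_n = ℏ²k²/2m = n²π²ℏ²/(2mL²).
E_7 = 7² × π² / (2 × 1 × 4.86²) = 10.24.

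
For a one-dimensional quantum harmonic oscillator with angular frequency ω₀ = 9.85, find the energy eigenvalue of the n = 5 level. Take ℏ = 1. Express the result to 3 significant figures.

E = 54.2

Using E_n = (n + ½)ℏω₀: E_5 = 5.5 × 9.85 = 54.18.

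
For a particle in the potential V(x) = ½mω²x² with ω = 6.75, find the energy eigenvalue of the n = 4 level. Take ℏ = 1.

E = 30.4

The oscillator eigenvalues are E_n = ℏω(n + ½), so E_4 = 6.75 × 4.5 = 30.38.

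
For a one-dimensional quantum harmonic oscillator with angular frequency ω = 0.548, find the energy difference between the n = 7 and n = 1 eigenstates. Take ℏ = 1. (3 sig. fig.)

E_n = ℏω(n + ½), so ΔE = (7 − 1) ℏω = 6 × 0.548 = 3.288.

ΔE = 3.29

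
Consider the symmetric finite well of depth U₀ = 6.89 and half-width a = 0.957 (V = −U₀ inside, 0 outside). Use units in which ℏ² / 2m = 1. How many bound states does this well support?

The dimensionless depth is z₀ = a√(2mU₀)/ℏ = 0.957 × √(6.890) = 2.512.
A new bound state (alternating even/odd) appears each time z₀ passes a multiple of π/2, so N = ⌊2z₀/π⌋ + 1 = ⌊1.599⌋ + 1 = 2.

N = 2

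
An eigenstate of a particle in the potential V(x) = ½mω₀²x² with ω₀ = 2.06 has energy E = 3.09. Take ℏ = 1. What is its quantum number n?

n = 1

E_n = ℏω₀(n + ½) ⇒ n = E/(ℏω₀) − ½ = 3.09/2.06 − 0.5 = 1.000 → n = 1.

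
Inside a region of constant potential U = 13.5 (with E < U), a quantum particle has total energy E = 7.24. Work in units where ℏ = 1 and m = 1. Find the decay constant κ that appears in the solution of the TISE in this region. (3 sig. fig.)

κ = 3.54

Since E < U the TISE in this region is ψ'' = κ²ψ with κ = √(2m(U − E))/ℏ.
κ = √(2 × 1 × 6.26) = 3.538.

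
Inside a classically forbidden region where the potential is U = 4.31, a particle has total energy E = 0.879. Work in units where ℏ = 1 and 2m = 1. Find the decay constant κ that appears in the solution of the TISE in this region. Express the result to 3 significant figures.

Since E < U the TISE in this region is ψ'' = κ²ψ with κ = √(2m(U − E))/ℏ.
κ = √(2 × 0.5 × 3.431) = 1.852.

κ = 1.85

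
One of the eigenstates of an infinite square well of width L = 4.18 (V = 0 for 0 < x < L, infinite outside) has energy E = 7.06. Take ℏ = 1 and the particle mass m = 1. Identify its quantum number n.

From E_n = n²π²ℏ²/(2mL²) invert to n = √(2mL²E)/(πℏ).
n = (4.18/π) × √(2 × 1 × 7.06) = 5.000 → n = 5.

n = 5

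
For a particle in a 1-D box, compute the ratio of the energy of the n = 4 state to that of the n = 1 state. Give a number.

16

Since E_n ∝ n², the ratio is (4/1)² = 16.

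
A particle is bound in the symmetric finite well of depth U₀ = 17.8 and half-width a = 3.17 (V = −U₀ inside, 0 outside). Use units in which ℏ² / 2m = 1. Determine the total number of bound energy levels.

N = 9

The dimensionless depth is z₀ = a√(2mU₀)/ℏ = 3.17 × √(17.80) = 13.37.
A new bound state (alternating even/odd) appears each time z₀ passes a multiple of π/2, so N = ⌊2z₀/π⌋ + 1 = ⌊8.514⌋ + 1 = 9.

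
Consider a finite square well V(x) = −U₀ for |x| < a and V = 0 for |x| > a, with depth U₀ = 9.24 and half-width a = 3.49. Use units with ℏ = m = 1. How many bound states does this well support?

N = 10

Define the well-strength parameter z₀ = (a/ℏ)√(2mU₀) = 3.49 × √(2·1·9.24) = 15.00.
A new bound state (alternating even/odd) appears each time z₀ passes a multiple of π/2, so N = ⌊2z₀/π⌋ + 1 = ⌊9.551⌋ + 1 = 10.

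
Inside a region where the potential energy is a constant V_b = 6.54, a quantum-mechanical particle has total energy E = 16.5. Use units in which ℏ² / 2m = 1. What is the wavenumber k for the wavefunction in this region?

With E > V_b the solution is oscillatory, ψ ∝ e^{±ikx} with k = √(2m(E − V_b))/ℏ.
k = √(2 × 0.5 × 9.96) = 3.156.

k = 3.16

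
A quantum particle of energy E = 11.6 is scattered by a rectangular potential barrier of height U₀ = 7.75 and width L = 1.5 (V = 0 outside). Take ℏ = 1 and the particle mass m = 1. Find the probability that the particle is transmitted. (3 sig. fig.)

T = 0.804

E > U₀: inside the barrier k₂ = √(2m(E − U₀))/ℏ = 2.775, k₂L = 4.162.
Matching at both interfaces gives T⁻¹ = 1 + U₀² sin²(k₂L) / [4E(E − U₀)] = 1.244, hence T = 0.804.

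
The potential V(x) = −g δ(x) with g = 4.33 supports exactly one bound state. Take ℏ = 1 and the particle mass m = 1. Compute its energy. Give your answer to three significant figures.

For x ≠ 0 the bound state is ψ ∝ e^{−κ|x|}; integrating the TISE across the delta gives the cusp condition 2κ = 2mg/ℏ², so κ = 4.330.
Then E = −ℏ²κ²/(2m) = −mg²/(2ℏ²) = -9.374.

E = -9.37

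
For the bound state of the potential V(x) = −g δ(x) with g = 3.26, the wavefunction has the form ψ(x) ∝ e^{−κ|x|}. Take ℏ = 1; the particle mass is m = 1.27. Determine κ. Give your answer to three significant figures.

κ = 4.14

Integrating the TISE across x = 0 gives the cusp condition ψ'(0⁺) − ψ'(0⁻) = −(2mg/ℏ²)ψ(0).
With ψ ∝ e^{−κ|x|} this yields −2κ = −2mg/ℏ², so κ = mg/ℏ² = 4.140.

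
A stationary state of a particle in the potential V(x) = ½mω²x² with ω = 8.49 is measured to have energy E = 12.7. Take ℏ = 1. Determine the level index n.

E_n = ℏω(n + ½) ⇒ n = E/(ℏω) − ½ = 12.7/8.49 − 0.5 = 0.996 → n = 1.

n = 1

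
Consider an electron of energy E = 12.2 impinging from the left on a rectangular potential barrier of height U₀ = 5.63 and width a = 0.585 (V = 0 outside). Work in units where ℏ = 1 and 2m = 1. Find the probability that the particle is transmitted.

T = 0.910

E > U₀: inside the barrier k₂ = √(2m(E − U₀))/ℏ = 2.563, k₂a = 1.499.
Matching at both interfaces gives T⁻¹ = 1 + U₀² sin²(k₂a) / [4E(E − U₀)] = 1.098, hence T = 0.910.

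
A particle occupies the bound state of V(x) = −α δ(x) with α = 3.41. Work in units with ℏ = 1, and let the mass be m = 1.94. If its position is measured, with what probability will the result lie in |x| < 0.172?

P = 0.897

The normalised bound state is ψ = √κ e^{−κ|x|} with κ = mα/ℏ² = 6.615.
P(|x| < d) = ∫_{−d}^{d} κ e^{−2κ|x|} dx = 1 − e^{−2κd} = 1 − e^{−2.276} = 0.8973.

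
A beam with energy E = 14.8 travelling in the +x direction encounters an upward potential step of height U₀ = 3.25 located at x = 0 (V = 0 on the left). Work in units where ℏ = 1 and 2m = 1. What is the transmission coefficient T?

The wavenumbers are k₁ = √(2mE)/ℏ = 3.847 on the left and k₂ = √(2m(E − U₀))/ℏ = 3.399 on the right.
Matching ψ and ψ′ at x = 0 gives r = (k₁ − k₂)/(k₁ + k₂), so R = r² = 0.003832 and T = 1 − R = 0.9962.

T = 0.996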